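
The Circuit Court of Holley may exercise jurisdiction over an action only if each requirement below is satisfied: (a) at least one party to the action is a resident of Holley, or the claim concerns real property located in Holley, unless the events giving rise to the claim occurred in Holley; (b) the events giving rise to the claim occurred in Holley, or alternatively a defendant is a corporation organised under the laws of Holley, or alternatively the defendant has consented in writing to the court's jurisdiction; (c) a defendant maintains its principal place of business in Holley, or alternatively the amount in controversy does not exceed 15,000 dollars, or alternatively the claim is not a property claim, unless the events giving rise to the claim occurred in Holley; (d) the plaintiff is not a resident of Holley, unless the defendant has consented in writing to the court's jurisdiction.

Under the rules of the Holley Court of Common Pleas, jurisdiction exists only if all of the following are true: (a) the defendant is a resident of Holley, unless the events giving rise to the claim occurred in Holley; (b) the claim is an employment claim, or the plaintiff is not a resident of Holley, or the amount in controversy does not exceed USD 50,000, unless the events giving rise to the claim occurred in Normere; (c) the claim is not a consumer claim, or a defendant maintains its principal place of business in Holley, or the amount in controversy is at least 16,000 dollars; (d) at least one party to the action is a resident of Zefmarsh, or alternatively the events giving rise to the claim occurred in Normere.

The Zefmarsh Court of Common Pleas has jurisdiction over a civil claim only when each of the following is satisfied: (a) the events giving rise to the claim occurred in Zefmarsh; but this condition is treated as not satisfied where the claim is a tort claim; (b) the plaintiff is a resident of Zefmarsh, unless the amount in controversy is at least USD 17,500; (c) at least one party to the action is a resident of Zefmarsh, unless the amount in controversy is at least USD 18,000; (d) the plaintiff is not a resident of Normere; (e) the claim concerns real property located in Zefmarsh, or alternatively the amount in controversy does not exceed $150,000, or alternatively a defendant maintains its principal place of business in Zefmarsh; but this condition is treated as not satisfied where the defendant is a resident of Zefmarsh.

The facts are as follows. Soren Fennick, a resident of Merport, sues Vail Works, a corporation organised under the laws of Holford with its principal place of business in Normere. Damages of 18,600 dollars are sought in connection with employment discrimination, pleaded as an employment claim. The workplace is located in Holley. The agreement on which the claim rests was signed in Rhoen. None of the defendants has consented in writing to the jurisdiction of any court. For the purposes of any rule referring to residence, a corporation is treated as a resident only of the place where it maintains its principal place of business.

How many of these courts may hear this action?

1

The Circuit Court of Holley:
  (a) No party resides in Holley; the claim does not concern real property — every alternative fails. The proviso rescues it, though: the operative events occurred in Holley. Met.
  (b) The operative events occurred in Holley, so one alternative holds. Met.
  (c) The claim is an employment claim, not a property claim, so this disjunct is met. Satisfied.
  (d) The plaintiff resides in Merport, which is not Holley. Condition met.
  → Jurisdiction lies.
The Holley Court of Common Pleas:
  (a) The defendant resides in Normere, not Holley. But the operative events occurred in Holley, and the 'unless' clause therefore excuses the requirement. Satisfied.
  (b) The claim is an employment claim, so this disjunct is met. Met.
  (c) The claim is an employment claim, not a consumer claim, so one alternative holds. Condition met.
  (d) No party resides in Zefmarsh; the operative events occurred in Holley, not Normere — every alternative fails. Not met.
  → At least one condition fails; no jurisdiction.
The Zefmarsh Court of Common Pleas:
  (a) The operative events occurred in Holley, not Zefmarsh. Not met.
  (b) The plaintiff resides in Merport, not Zefmarsh. But the amount in controversy is $18,600, which meets the $17,500 floor, and the 'unless' clause therefore excuses the requirement. Condition met.
  (c) No party resides in Zefmarsh. The proviso rescues it, though: the amount in controversy is USD 18,600, which meets the $18,000 floor. Met.
  (d) The plaintiff resides in Merport, which is not Normere. Condition met.
  (e) The amount in controversy is 18,600 dollars, within the 150,000 dollars ceiling, which satisfies one of the alternatives. And the carve-out is inapplicable — the defendant resides in Normere, not Zefmarsh. Met.
  → The court lacks jurisdiction.
Courts with jurisdiction: the Circuit Court of Holley — 1 in total.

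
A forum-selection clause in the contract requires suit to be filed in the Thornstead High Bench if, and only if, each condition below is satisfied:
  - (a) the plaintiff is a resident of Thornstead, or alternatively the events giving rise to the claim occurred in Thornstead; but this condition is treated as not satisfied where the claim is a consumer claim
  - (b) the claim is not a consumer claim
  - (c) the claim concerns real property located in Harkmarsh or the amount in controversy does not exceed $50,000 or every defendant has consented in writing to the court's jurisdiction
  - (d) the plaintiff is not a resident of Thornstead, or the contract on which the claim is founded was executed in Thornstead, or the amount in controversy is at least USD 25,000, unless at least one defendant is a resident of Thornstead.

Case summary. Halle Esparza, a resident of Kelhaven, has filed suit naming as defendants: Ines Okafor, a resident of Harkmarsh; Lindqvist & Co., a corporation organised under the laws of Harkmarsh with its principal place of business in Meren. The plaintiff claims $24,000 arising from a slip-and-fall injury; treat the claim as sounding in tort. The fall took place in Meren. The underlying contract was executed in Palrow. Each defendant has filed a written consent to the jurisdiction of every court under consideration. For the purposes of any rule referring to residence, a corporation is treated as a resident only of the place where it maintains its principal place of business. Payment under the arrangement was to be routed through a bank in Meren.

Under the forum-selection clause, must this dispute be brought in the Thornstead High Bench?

No

The Thornstead High Bench:
  (a) The plaintiff resides in Kelhaven, not Thornstead; the operative events occurred in Meren, not Thornstead — no alternative holds. Condition not met.
  (b) The claim is a tort claim, not a consumer claim. Satisfied.
  (c) The amount in controversy is USD 24,000, within the 50,000 dollars ceiling, which satisfies one of the alternatives. Met.
  (d) The plaintiff resides in Kelhaven, which is not Thornstead, so one alternative holds. Satisfied.
  → The clause does not apply.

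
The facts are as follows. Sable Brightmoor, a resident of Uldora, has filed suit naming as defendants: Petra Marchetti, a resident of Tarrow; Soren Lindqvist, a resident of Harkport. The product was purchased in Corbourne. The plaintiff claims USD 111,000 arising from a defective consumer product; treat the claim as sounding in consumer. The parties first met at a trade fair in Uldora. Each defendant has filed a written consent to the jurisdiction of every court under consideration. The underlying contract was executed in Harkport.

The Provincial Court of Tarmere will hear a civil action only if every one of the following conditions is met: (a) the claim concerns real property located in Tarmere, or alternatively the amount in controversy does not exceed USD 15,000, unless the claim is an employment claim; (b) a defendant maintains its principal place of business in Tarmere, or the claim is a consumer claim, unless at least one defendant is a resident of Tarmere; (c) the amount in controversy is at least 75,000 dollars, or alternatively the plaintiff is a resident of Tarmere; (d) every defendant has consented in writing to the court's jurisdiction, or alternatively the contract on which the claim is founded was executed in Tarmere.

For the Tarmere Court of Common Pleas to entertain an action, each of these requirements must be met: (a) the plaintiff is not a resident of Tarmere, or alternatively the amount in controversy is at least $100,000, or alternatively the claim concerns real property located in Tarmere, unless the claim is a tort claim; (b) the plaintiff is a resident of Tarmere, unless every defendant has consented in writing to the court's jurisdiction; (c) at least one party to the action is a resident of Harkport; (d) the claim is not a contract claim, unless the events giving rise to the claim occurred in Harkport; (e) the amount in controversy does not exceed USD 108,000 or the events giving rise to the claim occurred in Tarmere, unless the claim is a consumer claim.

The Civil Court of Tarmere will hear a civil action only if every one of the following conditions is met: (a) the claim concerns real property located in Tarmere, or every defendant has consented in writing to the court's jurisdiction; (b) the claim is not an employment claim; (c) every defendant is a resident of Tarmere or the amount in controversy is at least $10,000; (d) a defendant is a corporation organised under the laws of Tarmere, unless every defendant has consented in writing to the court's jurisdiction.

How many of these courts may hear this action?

The Provincial Court of Tarmere:
  (a) The claim does not concern real property; the amount in controversy is 111,000 dollars, above the $15,000 ceiling — every alternative fails. Nor does the 'unless' clause help: the claim is a consumer claim, not an employment claim. Not met.
  (b) The claim is a consumer claim — that alternative is enough. Condition met.
  (c) The amount in controversy is USD 111,000, which meets the 75,000 dollars floor, so one alternative holds. Met.
  (d) Every defendant has filed written consent — that alternative is enough. Satisfied.
  → Not every requirement is met — no jurisdiction.
The Tarmere Court of Common Pleas:
  (a) The plaintiff resides in Uldora, which is not Tarmere, so this disjunct is met. Satisfied.
  (b) The plaintiff resides in Uldora, not Tarmere. The proviso rescues it, though: every defendant has filed written consent. Met.
  (c) Soren Lindqvist resides in Harkport. Met.
  (d) The claim is a consumer claim, not a contract claim. Condition met.
  (e) The amount in controversy is USD 111,000, above the $108,000 ceiling; the operative events occurred in Corbourne, not Tarmere — every alternative fails. However, the claim is a consumer claim, so the 'unless' proviso supplies this condition. Condition met.
  → All conditions met; jurisdiction exists.
The Civil Court of Tarmere:
  (a) Every defendant has filed written consent, so this disjunct is met. Satisfied.
  (b) The claim is a consumer claim, not an employment claim. Met.
  (c) The amount in controversy is USD 111,000, which meets the USD 10,000 floor, which satisfies one of the alternatives. Met.
  (d) No defendant is a corporation. The proviso rescues it, though: every defendant has filed written consent. Condition met.
  → Every requirement is satisfied — jurisdiction.
Courts with jurisdiction: the Tarmere Court of Common Pleas, the Civil Court of Tarmere — 2 in total.

2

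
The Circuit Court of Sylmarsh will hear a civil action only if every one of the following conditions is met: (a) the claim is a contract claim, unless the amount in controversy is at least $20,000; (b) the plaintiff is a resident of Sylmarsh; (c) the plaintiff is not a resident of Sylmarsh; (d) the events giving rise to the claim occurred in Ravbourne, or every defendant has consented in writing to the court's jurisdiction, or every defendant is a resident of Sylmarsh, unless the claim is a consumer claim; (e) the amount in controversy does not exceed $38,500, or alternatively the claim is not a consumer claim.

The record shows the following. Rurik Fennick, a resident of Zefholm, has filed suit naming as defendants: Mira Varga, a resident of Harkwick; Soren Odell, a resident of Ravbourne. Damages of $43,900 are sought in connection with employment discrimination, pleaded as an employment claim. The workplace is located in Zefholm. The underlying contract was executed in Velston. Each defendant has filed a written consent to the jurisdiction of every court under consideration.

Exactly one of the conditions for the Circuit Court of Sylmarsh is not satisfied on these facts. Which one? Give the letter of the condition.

(b)

The Circuit Court of Sylmarsh:
  (a) The claim is an employment claim, not a contract claim. But the amount in controversy is $43,900, which meets the USD 20,000 floor, and the 'unless' clause therefore excuses the requirement. Met.
  (b) The plaintiff resides in Zefholm, not Sylmarsh. Not satisfied.
  (c) The plaintiff resides in Zefholm, which is not Sylmarsh. Condition met.
  (d) Every defendant has filed written consent, which satisfies one of the alternatives. Met.
  (e) The claim is an employment claim, not a consumer claim, so one alternative holds. Satisfied.
Only condition (b) fails.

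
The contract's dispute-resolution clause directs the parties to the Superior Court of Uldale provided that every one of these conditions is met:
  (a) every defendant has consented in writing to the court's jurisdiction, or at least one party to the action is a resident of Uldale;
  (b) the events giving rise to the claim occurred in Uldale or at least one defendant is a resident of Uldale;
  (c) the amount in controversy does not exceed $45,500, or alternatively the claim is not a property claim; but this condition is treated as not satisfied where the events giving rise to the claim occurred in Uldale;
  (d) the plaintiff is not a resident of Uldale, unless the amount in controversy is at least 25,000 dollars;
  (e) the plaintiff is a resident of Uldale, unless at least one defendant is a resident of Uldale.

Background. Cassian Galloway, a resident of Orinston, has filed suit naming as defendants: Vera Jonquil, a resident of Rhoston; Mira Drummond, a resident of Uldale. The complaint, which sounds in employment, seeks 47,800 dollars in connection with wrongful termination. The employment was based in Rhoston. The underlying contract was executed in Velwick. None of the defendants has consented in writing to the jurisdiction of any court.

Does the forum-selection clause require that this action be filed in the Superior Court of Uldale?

Yes

The Superior Court of Uldale:
  (a) Mira Drummond resides in Uldale, which satisfies one of the alternatives. Met.
  (b) Mira Drummond resides in Uldale, which satisfies one of the alternatives. Condition met.
  (c) The claim is an employment claim, not a property claim, so this disjunct is met. The exception is not triggered, since the operative events occurred in Rhoston, not Uldale. Met.
  (d) The plaintiff resides in Orinston, which is not Uldale. Condition met.
  (e) The plaintiff resides in Orinston, not Uldale. But Mira Drummond resides in Uldale, and the 'unless' clause therefore excuses the requirement. Satisfied.
  → Forum clause is triggered.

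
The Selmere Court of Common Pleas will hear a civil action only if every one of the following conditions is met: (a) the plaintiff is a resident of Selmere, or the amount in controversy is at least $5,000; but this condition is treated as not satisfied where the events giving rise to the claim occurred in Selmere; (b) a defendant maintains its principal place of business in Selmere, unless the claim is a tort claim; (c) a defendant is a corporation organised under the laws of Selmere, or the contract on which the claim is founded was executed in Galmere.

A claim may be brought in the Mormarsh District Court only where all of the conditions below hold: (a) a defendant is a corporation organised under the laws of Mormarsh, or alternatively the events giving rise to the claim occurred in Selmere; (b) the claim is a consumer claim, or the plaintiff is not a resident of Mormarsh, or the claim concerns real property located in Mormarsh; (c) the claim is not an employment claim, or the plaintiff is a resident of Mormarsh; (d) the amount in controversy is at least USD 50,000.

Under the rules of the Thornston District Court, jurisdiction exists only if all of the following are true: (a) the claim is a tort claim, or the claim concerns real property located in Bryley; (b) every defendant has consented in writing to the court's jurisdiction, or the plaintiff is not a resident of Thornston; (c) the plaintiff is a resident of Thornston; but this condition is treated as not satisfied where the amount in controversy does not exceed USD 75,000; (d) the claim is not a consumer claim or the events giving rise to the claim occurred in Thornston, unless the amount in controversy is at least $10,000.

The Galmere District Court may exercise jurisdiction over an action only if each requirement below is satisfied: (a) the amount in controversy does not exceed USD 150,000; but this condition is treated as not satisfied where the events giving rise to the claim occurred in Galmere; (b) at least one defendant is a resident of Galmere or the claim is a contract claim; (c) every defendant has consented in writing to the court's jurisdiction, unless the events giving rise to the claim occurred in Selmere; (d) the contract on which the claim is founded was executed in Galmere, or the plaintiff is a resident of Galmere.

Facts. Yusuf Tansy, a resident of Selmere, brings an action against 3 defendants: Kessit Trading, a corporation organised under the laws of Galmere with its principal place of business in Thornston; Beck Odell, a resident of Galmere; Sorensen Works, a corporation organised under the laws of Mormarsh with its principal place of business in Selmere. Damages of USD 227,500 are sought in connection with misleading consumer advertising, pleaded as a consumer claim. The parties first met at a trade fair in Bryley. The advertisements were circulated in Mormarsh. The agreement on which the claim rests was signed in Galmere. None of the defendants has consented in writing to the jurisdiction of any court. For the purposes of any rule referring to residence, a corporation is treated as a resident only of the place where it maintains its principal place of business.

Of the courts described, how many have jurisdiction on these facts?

The Selmere Court of Common Pleas:
  (a) The plaintiff resides in Selmere, so this disjunct is met. And the carve-out is inapplicable — the operative events occurred in Mormarsh, not Selmere. Met.
  (b) Sorensen Works has its principal place of business in Selmere. Condition met.
  (c) The contract was executed in Galmere, so one alternative holds. Condition met.
  → Jurisdiction lies.
The Mormarsh District Court:
  (a) Sorensen Works is organised under the laws of Mormarsh, so one alternative holds. Condition met.
  (b) The claim is a consumer claim, so one alternative holds. Satisfied.
  (c) The claim is a consumer claim, not an employment claim — that alternative is enough. Satisfied.
  (d) The amount in controversy is 227,500 dollars, which meets the USD 50,000 floor. Met.
  → Every requirement is satisfied — jurisdiction.
The Thornston District Court:
  (a) The claim is a consumer claim, not a tort claim; the claim does not concern real property — none of the alternatives is met. Condition not met.
  (b) The plaintiff resides in Selmere, which is not Thornston — that alternative is enough. Condition met.
  (c) The plaintiff resides in Selmere, not Thornston. Not met.
  (d) The claim is a consumer claim; the operative events occurred in Mormarsh, not Thornston — no alternative holds. However, the amount in controversy is USD 227,500, which meets the $10,000 floor, so the 'unless' proviso supplies this condition. Satisfied.
  → At least one condition fails; no jurisdiction.
The Galmere District Court:
  (a) The amount in controversy is $227,500, above the 150,000 dollars ceiling. Not satisfied.
  (b) Beck Odell resides in Galmere, so this disjunct is met. Met.
  (c) No such written consent has been filed. Nor does the 'unless' clause help: the operative events occurred in Mormarsh, not Selmere. Not met.
  (d) The contract was executed in Galmere, so this disjunct is met. Satisfied.
  → At least one condition fails; no jurisdiction.
Courts with jurisdiction: the Selmere Court of Common Pleas, the Mormarsh District Court — 2 in total.

2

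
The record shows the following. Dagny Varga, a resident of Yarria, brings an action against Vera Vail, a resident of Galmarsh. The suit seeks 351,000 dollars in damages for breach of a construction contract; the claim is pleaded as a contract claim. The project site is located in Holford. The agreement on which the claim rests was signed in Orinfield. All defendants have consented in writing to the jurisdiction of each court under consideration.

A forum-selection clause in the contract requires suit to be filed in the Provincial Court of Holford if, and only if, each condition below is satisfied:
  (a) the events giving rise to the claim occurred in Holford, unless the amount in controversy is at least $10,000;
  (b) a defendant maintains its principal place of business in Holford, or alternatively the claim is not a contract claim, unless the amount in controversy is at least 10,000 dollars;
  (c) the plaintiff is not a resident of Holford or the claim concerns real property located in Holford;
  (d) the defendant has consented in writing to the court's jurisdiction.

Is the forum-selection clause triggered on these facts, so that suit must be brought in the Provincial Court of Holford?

The Provincial Court of Holford:
  (a) The operative events occurred in Holford. Met.
  (b) No defendant is a corporation; the claim is a contract claim — none of the alternatives is met. The proviso rescues it, though: the amount in controversy is $351,000, which meets the USD 10,000 floor. Met.
  (c) The plaintiff resides in Yarria, which is not Holford, so this disjunct is met. Condition met.
  (d) Every defendant has filed written consent. Satisfied.
  → Forum clause is triggered.

Yes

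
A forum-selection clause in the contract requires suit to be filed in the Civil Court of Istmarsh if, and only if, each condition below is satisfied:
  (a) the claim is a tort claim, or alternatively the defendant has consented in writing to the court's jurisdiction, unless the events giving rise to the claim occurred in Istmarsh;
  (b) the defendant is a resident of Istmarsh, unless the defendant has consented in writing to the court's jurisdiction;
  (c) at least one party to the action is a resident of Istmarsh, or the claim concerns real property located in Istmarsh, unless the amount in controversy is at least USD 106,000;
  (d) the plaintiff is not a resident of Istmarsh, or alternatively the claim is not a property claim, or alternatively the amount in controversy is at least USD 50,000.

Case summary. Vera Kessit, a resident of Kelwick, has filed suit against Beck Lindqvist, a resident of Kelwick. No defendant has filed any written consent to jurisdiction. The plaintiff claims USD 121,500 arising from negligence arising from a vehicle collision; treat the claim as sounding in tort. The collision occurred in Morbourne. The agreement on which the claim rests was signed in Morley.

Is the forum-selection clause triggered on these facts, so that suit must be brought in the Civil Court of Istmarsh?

No

The Civil Court of Istmarsh:
  (a) The claim is a tort claim, so this disjunct is met. Met.
  (b) The defendant resides in Kelwick, not Istmarsh. The proviso offers no rescue either, since no such written consent has been filed. Fails.
  (c) No party resides in Istmarsh; the claim does not concern real property — every alternative fails. But the amount in controversy is USD 121,500, which meets the 106,000 dollars floor, and the 'unless' clause therefore excuses the requirement. Condition met.
  (d) The plaintiff resides in Kelwick, which is not Istmarsh, so one alternative holds. Condition met.
  → Forum clause is not triggered.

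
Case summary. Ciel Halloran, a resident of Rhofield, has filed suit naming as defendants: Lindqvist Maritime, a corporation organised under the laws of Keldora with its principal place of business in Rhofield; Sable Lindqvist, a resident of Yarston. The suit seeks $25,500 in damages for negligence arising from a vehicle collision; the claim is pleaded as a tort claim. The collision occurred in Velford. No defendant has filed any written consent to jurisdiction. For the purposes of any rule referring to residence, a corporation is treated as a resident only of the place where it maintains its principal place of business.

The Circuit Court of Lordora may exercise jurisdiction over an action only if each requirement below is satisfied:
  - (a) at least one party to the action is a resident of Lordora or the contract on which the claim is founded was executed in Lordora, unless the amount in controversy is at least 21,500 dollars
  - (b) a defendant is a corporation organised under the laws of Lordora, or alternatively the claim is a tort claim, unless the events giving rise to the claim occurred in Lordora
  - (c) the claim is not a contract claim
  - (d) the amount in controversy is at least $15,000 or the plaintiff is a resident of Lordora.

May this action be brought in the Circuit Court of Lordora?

The Circuit Court of Lordora:
  (a) No party resides in Lordora; no contract (and hence no place of execution) is alleged — every alternative fails. But the amount in controversy is 25,500 dollars, which meets the USD 21,500 floor, and the 'unless' clause therefore excuses the requirement. Met.
  (b) The claim is a tort claim, so one alternative holds. Met.
  (c) The claim is a tort claim, not a contract claim. Satisfied.
  (d) The amount in controversy is $25,500, which meets the 15,000 dollars floor, so this disjunct is met. Satisfied.
  → Every requirement is satisfied — jurisdiction.

Yes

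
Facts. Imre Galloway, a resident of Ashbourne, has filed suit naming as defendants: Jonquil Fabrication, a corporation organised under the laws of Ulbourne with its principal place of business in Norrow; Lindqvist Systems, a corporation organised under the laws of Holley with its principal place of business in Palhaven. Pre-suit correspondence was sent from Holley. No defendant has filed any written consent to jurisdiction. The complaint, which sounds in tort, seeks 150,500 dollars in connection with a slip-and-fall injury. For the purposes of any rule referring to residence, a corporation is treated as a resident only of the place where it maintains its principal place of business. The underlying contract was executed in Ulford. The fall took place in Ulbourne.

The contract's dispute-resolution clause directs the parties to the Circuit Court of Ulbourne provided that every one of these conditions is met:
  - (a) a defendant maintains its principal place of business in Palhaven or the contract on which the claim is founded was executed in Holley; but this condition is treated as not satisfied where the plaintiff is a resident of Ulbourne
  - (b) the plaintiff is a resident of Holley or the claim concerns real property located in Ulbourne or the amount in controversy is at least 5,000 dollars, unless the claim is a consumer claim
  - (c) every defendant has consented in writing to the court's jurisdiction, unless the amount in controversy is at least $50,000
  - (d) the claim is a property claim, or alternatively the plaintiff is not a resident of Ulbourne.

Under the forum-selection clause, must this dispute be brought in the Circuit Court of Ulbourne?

The Circuit Court of Ulbourne:
  (a) Lindqvist Systems has its principal place of business in Palhaven — that alternative is enough. And the carve-out is inapplicable — the plaintiff resides in Ashbourne, not Ulbourne. Met.
  (b) The amount in controversy is $150,500, which meets the USD 5,000 floor — that alternative is enough. Met.
  (c) No such written consent has been filed. But the amount in controversy is USD 150,500, which meets the 50,000 dollars floor, and the 'unless' clause therefore excuses the requirement. Condition met.
  (d) The plaintiff resides in Ashbourne, which is not Ulbourne — that alternative is enough. Condition met.
  → Forum clause is triggered.

Yes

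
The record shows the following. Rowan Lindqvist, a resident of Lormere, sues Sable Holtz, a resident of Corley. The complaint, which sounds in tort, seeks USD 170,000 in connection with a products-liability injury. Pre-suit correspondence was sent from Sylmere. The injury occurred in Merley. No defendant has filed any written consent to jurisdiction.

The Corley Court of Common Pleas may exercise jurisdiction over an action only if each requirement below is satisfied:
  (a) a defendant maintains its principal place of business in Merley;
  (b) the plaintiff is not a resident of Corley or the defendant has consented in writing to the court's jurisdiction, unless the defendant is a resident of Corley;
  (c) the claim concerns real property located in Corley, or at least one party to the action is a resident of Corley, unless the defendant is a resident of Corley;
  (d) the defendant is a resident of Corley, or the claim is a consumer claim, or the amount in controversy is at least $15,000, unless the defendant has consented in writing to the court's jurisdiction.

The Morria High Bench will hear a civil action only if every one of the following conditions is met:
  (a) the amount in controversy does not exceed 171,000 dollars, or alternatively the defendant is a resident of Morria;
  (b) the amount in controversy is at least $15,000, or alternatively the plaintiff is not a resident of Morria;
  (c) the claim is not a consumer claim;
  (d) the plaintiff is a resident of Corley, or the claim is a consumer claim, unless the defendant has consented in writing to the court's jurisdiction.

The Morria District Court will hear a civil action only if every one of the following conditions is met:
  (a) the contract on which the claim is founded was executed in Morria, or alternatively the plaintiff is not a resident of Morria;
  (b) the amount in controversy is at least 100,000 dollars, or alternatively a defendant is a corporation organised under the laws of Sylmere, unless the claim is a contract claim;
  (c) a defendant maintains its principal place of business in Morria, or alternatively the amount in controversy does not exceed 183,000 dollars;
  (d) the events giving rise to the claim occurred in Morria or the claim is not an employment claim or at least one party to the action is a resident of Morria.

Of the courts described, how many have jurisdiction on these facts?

1

The Corley Court of Common Pleas:
  (a) No defendant is a corporation. Not met.
  (b) The plaintiff resides in Lormere, which is not Corley — that alternative is enough. Condition met.
  (c) Sable Holtz resides in Corley, so this disjunct is met. Condition met.
  (d) The defendant resides in Corley, so this disjunct is met. Met.
  → No jurisdiction.
The Morria High Bench:
  (a) The amount in controversy is USD 170,000, within the USD 171,000 ceiling — that alternative is enough. Satisfied.
  (b) The amount in controversy is $170,000, which meets the 15,000 dollars floor, so this disjunct is met. Satisfied.
  (c) The claim is a tort claim, not a consumer claim. Satisfied.
  (d) The plaintiff resides in Lormere, not Corley; the claim is a tort claim, not a consumer claim — every alternative fails. The proviso offers no rescue either, since no such written consent has been filed. Not met.
  → Not every requirement is met — no jurisdiction.
The Morria District Court:
  (a) The plaintiff resides in Lormere, which is not Morria, which satisfies one of the alternatives. Satisfied.
  (b) The amount in controversy is USD 170,000, which meets the $100,000 floor — that alternative is enough. Satisfied.
  (c) The amount in controversy is USD 170,000, within the 183,000 dollars ceiling, which satisfies one of the alternatives. Condition met.
  (d) The claim is a tort claim, not an employment claim — that alternative is enough. Condition met.
  → Every requirement is satisfied — jurisdiction.
Courts with jurisdiction: the Morria District Court — 1 in total.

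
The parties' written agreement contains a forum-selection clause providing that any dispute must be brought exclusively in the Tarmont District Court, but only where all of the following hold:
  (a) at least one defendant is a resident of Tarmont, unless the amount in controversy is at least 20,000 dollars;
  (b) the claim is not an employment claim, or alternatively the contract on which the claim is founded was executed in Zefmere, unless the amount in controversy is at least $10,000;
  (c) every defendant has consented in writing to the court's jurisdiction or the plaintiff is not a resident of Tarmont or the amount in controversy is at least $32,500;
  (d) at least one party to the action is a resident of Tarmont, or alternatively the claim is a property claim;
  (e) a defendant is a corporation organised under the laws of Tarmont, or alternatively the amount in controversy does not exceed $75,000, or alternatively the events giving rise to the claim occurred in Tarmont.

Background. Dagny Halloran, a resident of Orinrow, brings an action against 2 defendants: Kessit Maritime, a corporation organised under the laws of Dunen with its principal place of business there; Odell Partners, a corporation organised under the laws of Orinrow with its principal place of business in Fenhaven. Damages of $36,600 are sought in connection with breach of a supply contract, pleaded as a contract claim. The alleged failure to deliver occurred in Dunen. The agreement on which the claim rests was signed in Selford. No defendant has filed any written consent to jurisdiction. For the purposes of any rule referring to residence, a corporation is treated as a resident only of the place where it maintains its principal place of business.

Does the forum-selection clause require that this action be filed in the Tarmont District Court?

No

The Tarmont District Court:
  (a) No defendant resides in Tarmont (they reside in Dunen, Fenhaven). The proviso rescues it, though: the amount in controversy is 36,600 dollars, which meets the 20,000 dollars floor. Satisfied.
  (b) The claim is a contract claim, not an employment claim — that alternative is enough. Met.
  (c) The plaintiff resides in Orinrow, which is not Tarmont, so this disjunct is met. Met.
  (d) No party resides in Tarmont; the claim is a contract claim, not a property claim — none of the alternatives is met. Not met.
  (e) The amount in controversy is $36,600, within the $75,000 ceiling — that alternative is enough. Met.
  → The clause does not apply.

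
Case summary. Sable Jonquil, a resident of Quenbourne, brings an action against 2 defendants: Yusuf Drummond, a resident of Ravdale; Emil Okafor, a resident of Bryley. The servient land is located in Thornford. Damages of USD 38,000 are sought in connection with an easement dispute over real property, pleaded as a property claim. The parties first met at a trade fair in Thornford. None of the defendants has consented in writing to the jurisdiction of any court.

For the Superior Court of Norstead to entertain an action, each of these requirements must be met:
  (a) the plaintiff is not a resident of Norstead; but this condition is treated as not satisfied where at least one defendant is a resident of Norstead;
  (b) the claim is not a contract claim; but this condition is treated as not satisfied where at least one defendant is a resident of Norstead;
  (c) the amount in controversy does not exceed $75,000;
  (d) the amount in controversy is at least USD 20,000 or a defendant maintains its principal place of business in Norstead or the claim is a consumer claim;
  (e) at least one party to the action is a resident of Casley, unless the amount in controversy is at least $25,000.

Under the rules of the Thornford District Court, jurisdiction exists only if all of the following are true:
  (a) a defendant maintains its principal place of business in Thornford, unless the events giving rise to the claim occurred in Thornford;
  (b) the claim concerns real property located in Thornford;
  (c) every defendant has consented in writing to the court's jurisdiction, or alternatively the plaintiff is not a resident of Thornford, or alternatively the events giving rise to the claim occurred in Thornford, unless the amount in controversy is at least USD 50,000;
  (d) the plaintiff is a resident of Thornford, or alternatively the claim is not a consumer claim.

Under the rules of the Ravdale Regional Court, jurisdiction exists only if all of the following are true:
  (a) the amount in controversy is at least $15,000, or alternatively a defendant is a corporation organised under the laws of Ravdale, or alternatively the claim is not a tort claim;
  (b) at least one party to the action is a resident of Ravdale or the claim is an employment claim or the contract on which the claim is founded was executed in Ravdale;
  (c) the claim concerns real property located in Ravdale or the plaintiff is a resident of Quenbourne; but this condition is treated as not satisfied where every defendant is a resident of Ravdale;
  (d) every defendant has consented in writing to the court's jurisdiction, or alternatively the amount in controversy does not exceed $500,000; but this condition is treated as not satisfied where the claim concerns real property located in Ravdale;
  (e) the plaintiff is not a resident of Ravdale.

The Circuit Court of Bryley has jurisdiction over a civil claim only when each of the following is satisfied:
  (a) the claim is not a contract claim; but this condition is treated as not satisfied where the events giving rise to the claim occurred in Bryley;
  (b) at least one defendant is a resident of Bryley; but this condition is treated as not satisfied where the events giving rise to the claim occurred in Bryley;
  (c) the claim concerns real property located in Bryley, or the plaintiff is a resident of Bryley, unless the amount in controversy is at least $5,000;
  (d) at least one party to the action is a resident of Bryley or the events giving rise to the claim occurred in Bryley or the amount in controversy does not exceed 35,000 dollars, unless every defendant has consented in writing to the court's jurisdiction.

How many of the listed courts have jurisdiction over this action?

The Superior Court of Norstead:
  (a) The plaintiff resides in Quenbourne, which is not Norstead. And the carve-out is inapplicable — no defendant resides in Norstead (they reside in Ravdale, Bryley). Condition met.
  (b) The claim is a property claim, not a contract claim. The carve-out does not apply: no defendant resides in Norstead (they reside in Ravdale, Bryley). Met.
  (c) The amount in controversy is $38,000, within the USD 75,000 ceiling. Satisfied.
  (d) The amount in controversy is USD 38,000, which meets the 20,000 dollars floor — that alternative is enough. Met.
  (e) No party resides in Casley. But the amount in controversy is USD 38,000, which meets the $25,000 floor, and the 'unless' clause therefore excuses the requirement. Condition met.
  → Every requirement is satisfied — jurisdiction.
The Thornford District Court:
  (a) No defendant is a corporation. But the operative events occurred in Thornford, and the 'unless' clause therefore excuses the requirement. Condition met.
  (b) The property lies in Thornford. Met.
  (c) The plaintiff resides in Quenbourne, which is not Thornford, which satisfies one of the alternatives. Condition met.
  (d) The claim is a property claim, not a consumer claim — that alternative is enough. Satisfied.
  → Every requirement is satisfied — jurisdiction.
The Ravdale Regional Court:
  (a) The amount in controversy is 38,000 dollars, which meets the 15,000 dollars floor, so this disjunct is met. Satisfied.
  (b) Yusuf Drummond resides in Ravdale, so one alternative holds. Satisfied.
  (c) The plaintiff resides in Quenbourne, which satisfies one of the alternatives. And the carve-out is inapplicable — the defendants reside as follows — Yusuf Drummond in Ravdale, Emil Okafor in Bryley — not all in Ravdale. Satisfied.
  (d) The amount in controversy is $38,000, within the $500,000 ceiling, so this disjunct is met. And the carve-out is inapplicable — the property lies in Thornford, not Ravdale. Condition met.
  (e) The plaintiff resides in Quenbourne, which is not Ravdale. Satisfied.
  → The court has jurisdiction.
The Circuit Court of Bryley:
  (a) The claim is a property claim, not a contract claim. The carve-out does not apply: the operative events occurred in Thornford, not Bryley. Met.
  (b) Emil Okafor resides in Bryley. The carve-out does not apply: the operative events occurred in Thornford, not Bryley. Condition met.
  (c) The property lies in Thornford, not Bryley; the plaintiff resides in Quenbourne, not Bryley — none of the alternatives is met. But the amount in controversy is 38,000 dollars, which meets the USD 5,000 floor, and the 'unless' clause therefore excuses the requirement. Met.
  (d) Emil Okafor resides in Bryley, so one alternative holds. Satisfied.
  → Jurisdiction lies.
Courts with jurisdiction: the Superior Court of Norstead, the Thornford District Court, the Ravdale Regional Court, the Circuit Court of Bryley — 4 in total.

4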